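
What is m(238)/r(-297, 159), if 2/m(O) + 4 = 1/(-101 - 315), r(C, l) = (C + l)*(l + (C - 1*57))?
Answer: -32/1723275 ≈ -1.8569e-5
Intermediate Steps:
r(C, l) = (C + l)*(-57 + C + l) (r(C, l) = (C + l)*(l + (C - 57)) = (C + l)*(l + (-57 + C)) = (C + l)*(-57 + C + l))
m(O) = -832/1665 (m(O) = 2/(-4 + 1/(-101 - 315)) = 2/(-4 + 1/(-416)) = 2/(-4 - 1/416) = 2/(-1665/416) = 2*(-416/1665) = -832/1665)
m(238)/r(-297, 159) = -832/(1665*((-297)² + 159² - 57*(-297) - 57*159 + 2*(-297)*159)) = -832/(1665*(88209 + 25281 + 16929 - 9063 - 94446)) = -832/1665/26910 = -832/1665*1/26910 = -32/1723275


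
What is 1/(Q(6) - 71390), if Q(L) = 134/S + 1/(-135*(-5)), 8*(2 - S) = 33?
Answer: -11475/819923833 ≈ -1.3995e-5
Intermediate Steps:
S = -17/8 (S = 2 - 1/8*33 = 2 - 33/8 = -17/8 ≈ -2.1250)
Q(L) = -723583/11475 (Q(L) = 134/(-17/8) + 1/(-135*(-5)) = 134*(-8/17) - 1/135*(-1/5) = -1072/17 + 1/675 = -723583/11475)
1/(Q(6) - 71390) = 1/(-723583/11475 - 71390) = 1/(-819923833/11475) = -11475/819923833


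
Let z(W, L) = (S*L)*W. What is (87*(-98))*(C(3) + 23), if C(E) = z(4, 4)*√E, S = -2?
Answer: -196098 + 272832*√3 ≈ 2.7646e+5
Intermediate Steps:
z(W, L) = -2*L*W (z(W, L) = (-2*L)*W = -2*L*W)
C(E) = -32*√E (C(E) = (-2*4*4)*√E = -32*√E)
(87*(-98))*(C(3) + 23) = (87*(-98))*(-32*√3 + 23) = -8526*(23 - 32*√3) = -196098 + 272832*√3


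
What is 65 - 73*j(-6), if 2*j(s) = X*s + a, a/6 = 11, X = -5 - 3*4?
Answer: -6067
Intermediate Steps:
X = -17 (X = -5 - 12 = -17)
a = 66 (a = 6*11 = 66)
j(s) = 33 - 17*s/2 (j(s) = (-17*s + 66)/2 = (66 - 17*s)/2 = 33 - 17*s/2)
65 - 73*j(-6) = 65 - 73*(33 - 17/2*(-6)) = 65 - 73*(33 + 51) = 65 - 73*84 = 65 - 6132 = -6067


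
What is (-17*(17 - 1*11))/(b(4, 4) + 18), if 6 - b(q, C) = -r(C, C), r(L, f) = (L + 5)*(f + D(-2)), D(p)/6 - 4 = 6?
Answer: -17/100 ≈ -0.17000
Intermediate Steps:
D(p) = 60 (D(p) = 24 + 6*6 = 24 + 36 = 60)
r(L, f) = (5 + L)*(60 + f) (r(L, f) = (L + 5)*(f + 60) = (5 + L)*(60 + f))
b(q, C) = 306 + C**2 + 65*C (b(q, C) = 6 - (-1)*(300 + 5*C + 60*C + C*C) = 6 - (-1)*(300 + 5*C + 60*C + C**2) = 6 - (-1)*(300 + C**2 + 65*C) = 6 - (-300 - C**2 - 65*C) = 6 + (300 + C**2 + 65*C) = 306 + C**2 + 65*C)
(-17*(17 - 1*11))/(b(4, 4) + 18) = (-17*(17 - 1*11))/((306 + 4**2 + 65*4) + 18) = (-17*(17 - 11))/((306 + 16 + 260) + 18) = (-17*6)/(582 + 18) = -102/600 = -102*1/600 = -17/100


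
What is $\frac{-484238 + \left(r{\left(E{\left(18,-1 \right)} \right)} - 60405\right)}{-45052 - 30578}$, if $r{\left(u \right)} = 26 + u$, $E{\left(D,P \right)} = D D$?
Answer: $\frac{181431}{25210} \approx 7.1968$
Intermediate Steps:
$E{\left(D,P \right)} = D^{2}$
$\frac{-484238 + \left(r{\left(E{\left(18,-1 \right)} \right)} - 60405\right)}{-45052 - 30578} = \frac{-484238 - \left(60379 - 324\right)}{-45052 - 30578} = \frac{-484238 + \left(\left(26 + 324\right) - 60405\right)}{-75630} = \left(-484238 + \left(350 - 60405\right)\right) \left(- \frac{1}{75630}\right) = \left(-484238 - 60055\right) \left(- \frac{1}{75630}\right) = \left(-544293\right) \left(- \frac{1}{75630}\right) = \frac{181431}{25210}$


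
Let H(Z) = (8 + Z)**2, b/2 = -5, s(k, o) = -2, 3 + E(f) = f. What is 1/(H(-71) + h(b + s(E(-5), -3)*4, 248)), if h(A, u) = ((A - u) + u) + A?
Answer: 1/3933 ≈ 0.00025426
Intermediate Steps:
E(f) = -3 + f
b = -10 (b = 2*(-5) = -10)
h(A, u) = 2*A (h(A, u) = A + A = 2*A)
1/(H(-71) + h(b + s(E(-5), -3)*4, 248)) = 1/((8 - 71)**2 + 2*(-10 - 2*4)) = 1/((-63)**2 + 2*(-10 - 8)) = 1/(3969 + 2*(-18)) = 1/(3969 - 36) = 1/3933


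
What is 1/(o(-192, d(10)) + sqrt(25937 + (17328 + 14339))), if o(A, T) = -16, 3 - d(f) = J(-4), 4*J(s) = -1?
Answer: 4/14337 + sqrt(14401)/28674 ≈ 0.0044641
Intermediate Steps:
J(s) = -1/4 (J(s) = (1/4)*(-1) = -1/4)
d(f) = 13/4 (d(f) = 3 - 1*(-1/4) = 3 + 1/4 = 13/4)
1/(o(-192, d(10)) + sqrt(25937 + (17328 + 14339))) = 1/(-16 + sqrt(25937 + (17328 + 14339))) = 1/(-16 + sqrt(25937 + 31667)) = 1/(-16 + sqrt(57604)) = 1/(-16 + 2*sqrt(14401))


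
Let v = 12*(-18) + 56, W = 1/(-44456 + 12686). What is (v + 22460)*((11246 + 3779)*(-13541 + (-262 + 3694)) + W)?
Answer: -10760804841849730/3177 ≈ -3.3871e+12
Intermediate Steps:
W = -1/31770 (W = 1/(-31770) = -1/31770 ≈ -3.1476e-5)
v = -160 (v = -216 + 56 = -160)
(v + 22460)*((11246 + 3779)*(-13541 + (-262 + 3694)) + W) = (-160 + 22460)*((11246 + 3779)*(-13541 + (-262 + 3694)) - 1/31770) = 22300*(15025*(-13541 + 3432) - 1/31770) = 22300*(15025*(-10109) - 1/31770) = 22300*(-151887725 - 1/31770) = 22300*(-4825473023251/31770) = -10760804841849730/3177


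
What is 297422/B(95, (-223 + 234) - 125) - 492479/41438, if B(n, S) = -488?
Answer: -3141225647/5055436 ≈ -621.36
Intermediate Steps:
297422/B(95, (-223 + 234) - 125) - 492479/41438 = 297422/(-488) - 492479/41438 = 297422*(-1/488) - 492479*1/41438 = -148711/244 - 492479/41438 = -3141225647/5055436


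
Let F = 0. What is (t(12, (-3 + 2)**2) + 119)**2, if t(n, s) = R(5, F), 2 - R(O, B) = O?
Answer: 13456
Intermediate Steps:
R(O, B) = 2 - O
t(n, s) = -3 (t(n, s) = 2 - 1*5 = 2 - 5 = -3)
(t(12, (-3 + 2)**2) + 119)**2 = (-3 + 119)**2 = 116**2 = 13456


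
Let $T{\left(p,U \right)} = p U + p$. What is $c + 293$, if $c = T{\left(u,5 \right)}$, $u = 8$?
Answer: $341$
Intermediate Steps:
$T{\left(p,U \right)} = p + U p$ ($T{\left(p,U \right)} = U p + p = p + U p$)
$c = 48$ ($c = 8 \left(1 + 5\right) = 8 \cdot 6 = 48$)
$c + 293 = 48 + 293 = 341$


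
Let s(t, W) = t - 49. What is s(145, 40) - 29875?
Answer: -29779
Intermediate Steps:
s(t, W) = -49 + t
s(145, 40) - 29875 = (-49 + 145) - 29875 = 96 - 29875 = -29779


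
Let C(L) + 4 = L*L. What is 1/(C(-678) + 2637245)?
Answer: 1/3096925 ≈ 3.2290e-7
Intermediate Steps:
C(L) = -4 + L² (C(L) = -4 + L*L = -4 + L²)
1/(C(-678) + 2637245) = 1/((-4 + (-678)²) + 2637245) = 1/((-4 + 459684) + 2637245) = 1/(459680 + 2637245) = 1/3096925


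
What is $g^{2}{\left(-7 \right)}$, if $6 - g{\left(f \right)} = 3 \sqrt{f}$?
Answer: $9 \left(2 - i \sqrt{7}\right)^{2} \approx -27.0 - 95.247 i$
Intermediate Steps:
$g{\left(f \right)} = 6 - 3 \sqrt{f}$
$g^{2}{\left(-7 \right)} = \left(6 - 3 \sqrt{-7}\right)^{2} = \left(6 - 3 i \sqrt{7}\right)^{2}$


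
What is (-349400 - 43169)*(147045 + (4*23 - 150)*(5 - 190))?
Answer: -61937573975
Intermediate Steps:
(-349400 - 43169)*(147045 + (4*23 - 150)*(5 - 190)) = -392569*(147045 + (92 - 150)*(-185)) = -392569*(147045 - 58*(-185)) = -392569*(147045 + 10730) = -392569*157775 = -61937573975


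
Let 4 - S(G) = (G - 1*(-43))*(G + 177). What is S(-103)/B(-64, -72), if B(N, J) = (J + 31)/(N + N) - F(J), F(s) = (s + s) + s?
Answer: 568832/27689 ≈ 20.544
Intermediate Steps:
F(s) = 3*s (F(s) = 2*s + s = 3*s)
S(G) = 4 - (43 + G)*(177 + G) (S(G) = 4 - (G - 1*(-43))*(G + 177) = 4 - (G + 43)*(177 + G) = 4 - (43 + G)*(177 + G))
B(N, J) = -3*J + (31 + J)/(2*N) (B(N, J) = (J + 31)/(N + N) - 3*J = (31 + J)/((2*N)) - 3*J = (31 + J)*(1/(2*N)) - 3*J = (31 + J)/(2*N) - 3*J = -3*J + (31 + J)/(2*N))
S(-103)/B(-64, -72) = (-7607 - 1*(-103)² - 220*(-103))/(((½)*(31 - 72 - 6*(-72)*(-64))/(-64))) = (-7607 - 1*10609 + 22660)/(((½)*(-1/64)*(31 - 72 - 27648))) = (-7607 - 10609 + 22660)/(((½)*(-1/64)*(-27689))) = 4444/(27689/128) = 4444*(128/27689) = 568832/27689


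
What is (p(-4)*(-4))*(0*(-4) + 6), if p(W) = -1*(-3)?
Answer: -72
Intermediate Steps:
p(W) = 3
(p(-4)*(-4))*(0*(-4) + 6) = (3*(-4))*(0*(-4) + 6) = -12*(0 + 6) = -12*6 = -72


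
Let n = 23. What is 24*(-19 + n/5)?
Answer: -1728/5 ≈ -345.60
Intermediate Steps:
24*(-19 + n/5) = 24*(-19 + 23/5) = 24*(-72/5) = -1728/5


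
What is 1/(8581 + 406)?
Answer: 1/8987 ≈ 0.00011127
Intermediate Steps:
1/(8581 + 406) = 1/8987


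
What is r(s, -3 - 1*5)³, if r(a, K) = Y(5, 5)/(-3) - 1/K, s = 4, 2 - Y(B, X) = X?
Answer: 729/512 ≈ 1.4238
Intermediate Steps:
Y(B, X) = 2 - X
r(a, K) = 1 - 1/K (r(a, K) = (2 - 1*5)/(-3) - 1/K = (2 - 5)*(-⅓) - 1/K = -3*(-⅓) - 1/K = 1 - 1/K)
r(s, -3 - 1*5)³ = ((-1 + (-3 - 1*5))/(-3 - 1*5))³ = ((-1 + (-3 - 5))/(-3 - 5))³ = ((-1 - 8)/(-8))³ = (-⅛*(-9))³ = (9/8)³ = 729/512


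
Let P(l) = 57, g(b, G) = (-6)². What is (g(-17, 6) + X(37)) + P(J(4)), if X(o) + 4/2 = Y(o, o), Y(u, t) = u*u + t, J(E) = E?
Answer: 1497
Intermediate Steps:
g(b, G) = 36
Y(u, t) = t + u² (Y(u, t) = u² + t = t + u²)
X(o) = -2 + o + o² (X(o) = -2 + (o + o²) = -2 + o + o²)
(g(-17, 6) + X(37)) + P(J(4)) = (36 + (-2 + 37 + 37²)) + 57 = (36 + (-2 + 37 + 1369)) + 57 = (36 + 1404) + 57 = 1440 + 57 = 1497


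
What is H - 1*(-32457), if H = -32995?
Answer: -538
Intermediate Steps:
H - 1*(-32457) = -32995 - 1*(-32457) = -32995 + 32457 = -538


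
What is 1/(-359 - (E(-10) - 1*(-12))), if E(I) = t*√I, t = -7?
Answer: -53/19733 - I*√10/19733 ≈ -0.0026859 - 0.00016025*I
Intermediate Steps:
E(I) = -7*√I
1/(-359 - (E(-10) - 1*(-12))) = 1/(-359 - (-7*I*√10 - 1*(-12))) = 1/(-359 - (-7*I*√10 + 12)) = 1/(-359 - (12 - 7*I*√10)) = 1/(-359 + (-12 + 7*I*√10)) = 1/(-371 + 7*I*√10)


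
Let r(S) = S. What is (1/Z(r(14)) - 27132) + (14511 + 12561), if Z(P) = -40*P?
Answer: -33601/560 ≈ -60.002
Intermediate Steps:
(1/Z(r(14)) - 27132) + (14511 + 12561) = (1/(-40*14) - 27132) + (14511 + 12561) = (1/(-560) - 27132) + 27072 = (-1/560 - 27132) + 27072 = -15193921/560 + 27072 = -33601/560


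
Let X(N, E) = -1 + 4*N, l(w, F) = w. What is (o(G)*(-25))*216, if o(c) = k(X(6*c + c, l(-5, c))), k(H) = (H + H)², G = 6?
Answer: -602402400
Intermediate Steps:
k(H) = 4*H² (k(H) = (2*H)² = 4*H²)
o(c) = 4*(-1 + 28*c)² (o(c) = 4*(-1 + 4*(6*c + c))² = 4*(-1 + 4*(7*c))² = 4*(-1 + 28*c)²)
(o(G)*(-25))*216 = ((4*(-1 + 28*6)²)*(-25))*216 = ((4*(-1 + 168)²)*(-25))*216 = ((4*167²)*(-25))*216 = ((4*27889)*(-25))*216 = (111556*(-25))*216 = -2788900*216 = -602402400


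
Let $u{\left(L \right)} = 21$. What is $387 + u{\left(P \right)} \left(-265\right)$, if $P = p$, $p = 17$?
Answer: $-5178$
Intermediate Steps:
$P = 17$
$387 + u{\left(P \right)} \left(-265\right) = 387 + 21 \left(-265\right) = 387 - 5565 = -5178$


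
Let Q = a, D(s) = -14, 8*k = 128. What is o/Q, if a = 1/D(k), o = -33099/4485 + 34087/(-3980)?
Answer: 132819967/595010 ≈ 223.22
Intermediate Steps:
k = 16 (k = (⅛)*128 = 16)
o = -18974281/1190020 (o = -33099*1/4485 + 34087*(-1/3980) = -11033/1495 - 34087/3980 = -18974281/1190020 ≈ -15.945)
a = -1/14 (a = 1/(-14) = -1/14 ≈ -0.071429)
Q = -1/14 ≈ -0.071429
o/Q = -18974281/(1190020*(-1/14)) = -18974281/1190020*(-14) = 132819967/595010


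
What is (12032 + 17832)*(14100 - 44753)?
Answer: -915421192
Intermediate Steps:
(12032 + 17832)*(14100 - 44753) = 29864*(-30653) = -915421192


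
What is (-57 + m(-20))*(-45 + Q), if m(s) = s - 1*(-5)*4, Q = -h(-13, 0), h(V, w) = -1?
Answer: 2508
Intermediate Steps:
Q = 1 (Q = -1*(-1) = 1)
m(s) = 20 + s (m(s) = s + 5*4 = s + 20 = 20 + s)
(-57 + m(-20))*(-45 + Q) = (-57 + (20 - 20))*(-45 + 1) = (-57 + 0)*(-44) = -57*(-44) = 2508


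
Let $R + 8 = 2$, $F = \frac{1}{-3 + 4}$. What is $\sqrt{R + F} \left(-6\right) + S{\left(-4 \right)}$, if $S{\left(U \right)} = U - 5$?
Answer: $-9 - 6 i \sqrt{5} \approx -9.0 - 13.416 i$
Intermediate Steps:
$S{\left(U \right)} = -5 + U$
$F = 1$ ($F = 1^{-1} = 1$)
$R = -6$ ($R = -8 + 2 = -6$)
$\sqrt{R + F} \left(-6\right) + S{\left(-4 \right)} = \sqrt{-6 + 1} \left(-6\right) - 9 = \sqrt{-5} \left(-6\right) - 9 = i \sqrt{5} \left(-6\right) - 9 = - 6 i \sqrt{5} - 9 = -9 - 6 i \sqrt{5}$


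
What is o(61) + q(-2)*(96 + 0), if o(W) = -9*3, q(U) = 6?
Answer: 549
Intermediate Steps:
o(W) = -27
o(61) + q(-2)*(96 + 0) = -27 + 6*(96 + 0) = -27 + 6*96 = -27 + 576 = 549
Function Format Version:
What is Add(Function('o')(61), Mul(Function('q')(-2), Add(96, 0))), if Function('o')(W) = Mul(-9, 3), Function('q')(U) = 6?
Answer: 549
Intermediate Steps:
Function('o')(W) = -27
Add(Function('o')(61), Mul(Function('q')(-2), Add(96, 0))) = Add(-27, Mul(6, Add(96, 0))) = Add(-27, Mul(6, 96)) = Add(-27, 576) = 549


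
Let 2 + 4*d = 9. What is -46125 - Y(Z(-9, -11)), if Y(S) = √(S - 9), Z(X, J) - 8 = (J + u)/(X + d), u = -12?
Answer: -46125 - 3*√203/29 ≈ -46127.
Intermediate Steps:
d = 7/4 (d = -½ + (¼)*9 = -½ + 9/4 = 7/4 ≈ 1.7500)
Z(X, J) = 8 + (-12 + J)/(7/4 + X) (Z(X, J) = 8 + (J - 12)/(X + 7/4) = 8 + (-12 + J)/(7/4 + X))
Y(S) = √(-9 + S)
-46125 - Y(Z(-9, -11)) = -46125 - √(-9 + 4*(2 - 11 + 8*(-9))/(7 + 4*(-9))) = -46125 - √(-9 + 4*(2 - 11 - 72)/(7 - 36)) = -46125 - √(-9 + 4*(-81)/(-29)) = -46125 - √(-9 + 4*(-1/29)*(-81)) = -46125 - √(-9 + 324/29) = -46125 - √(63/29) = -46125 - 3*√203/29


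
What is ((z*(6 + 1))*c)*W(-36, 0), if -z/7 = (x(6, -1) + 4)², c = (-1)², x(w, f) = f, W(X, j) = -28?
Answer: 12348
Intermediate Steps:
c = 1
z = -63 (z = -7*(-1 + 4)² = -7*3² = -7*9 = -63)
((z*(6 + 1))*c)*W(-36, 0) = (-63*(6 + 1)*1)*(-28) = (-63*7*1)*(-28) = -441*1*(-28) = -441*(-28) = 12348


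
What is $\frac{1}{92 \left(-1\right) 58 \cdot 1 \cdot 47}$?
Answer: $- \frac{1}{250792} \approx -3.9874 \cdot 10^{-6}$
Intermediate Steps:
$\frac{1}{92 \left(-1\right) 58 \cdot 1 \cdot 47} = \frac{1}{92 \left(\left(-58\right) 1\right) 47} = \frac{1}{92 \left(-58\right) 47} = \frac{1}{\left(-5336\right) 47} = \frac{1}{-250792} = - \frac{1}{250792}$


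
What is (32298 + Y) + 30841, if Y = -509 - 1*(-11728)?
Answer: 74358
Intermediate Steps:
Y = 11219 (Y = -509 + 11728 = 11219)
(32298 + Y) + 30841 = (32298 + 11219) + 30841 = 43517 + 30841 = 74358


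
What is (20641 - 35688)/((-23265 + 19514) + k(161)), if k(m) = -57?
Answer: 15047/3808 ≈ 3.9514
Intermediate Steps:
(20641 - 35688)/((-23265 + 19514) + k(161)) = (20641 - 35688)/((-23265 + 19514) - 57) = -15047/(-3751 - 57) = -15047/(-3808) = -15047*(-1/3808) = 15047/3808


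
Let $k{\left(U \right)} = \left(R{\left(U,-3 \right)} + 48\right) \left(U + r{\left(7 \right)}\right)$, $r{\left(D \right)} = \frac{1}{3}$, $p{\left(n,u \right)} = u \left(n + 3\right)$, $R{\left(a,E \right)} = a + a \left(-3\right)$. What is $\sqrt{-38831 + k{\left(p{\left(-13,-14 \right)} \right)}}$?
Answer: $\frac{i \sqrt{642495}}{3} \approx 267.19 i$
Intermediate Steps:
$R{\left(a,E \right)} = - 2 a$ ($R{\left(a,E \right)} = a - 3 a = - 2 a$)
$p{\left(n,u \right)} = u \left(3 + n\right)$
$r{\left(D \right)} = \frac{1}{3}$
$k{\left(U \right)} = \left(48 - 2 U\right) \left(\frac{1}{3} + U\right)$ ($k{\left(U \right)} = \left(- 2 U + 48\right) \left(U + \frac{1}{3}\right) = \left(48 - 2 U\right) \left(\frac{1}{3} + U\right)$)
$\sqrt{-38831 + k{\left(p{\left(-13,-14 \right)} \right)}} = \sqrt{-38831 + \left(16 - 2 \left(- 14 \left(3 - 13\right)\right)^{2} + \frac{142 \left(- 14 \left(3 - 13\right)\right)}{3}\right)} = \sqrt{-38831 + \left(16 - 2 \left(\left(-14\right) \left(-10\right)\right)^{2} + \frac{142 \left(\left(-14\right) \left(-10\right)\right)}{3}\right)} = \sqrt{-38831 + \left(16 - 2 \cdot 140^{2} + \frac{142}{3} \cdot 140\right)} = \sqrt{-38831 + \left(16 - 39200 + \frac{19880}{3}\right)} = \sqrt{-38831 - \frac{97672}{3}} = \sqrt{- \frac{214165}{3}} = \frac{i \sqrt{642495}}{3}$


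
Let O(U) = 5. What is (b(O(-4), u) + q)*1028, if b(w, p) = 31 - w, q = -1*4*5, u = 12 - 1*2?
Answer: 6168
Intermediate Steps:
u = 10 (u = 12 - 2 = 10)
q = -20 (q = -4*5 = -20)
(b(O(-4), u) + q)*1028 = ((31 - 1*5) - 20)*1028 = ((31 - 5) - 20)*1028 = (26 - 20)*1028 = 6*1028 = 6168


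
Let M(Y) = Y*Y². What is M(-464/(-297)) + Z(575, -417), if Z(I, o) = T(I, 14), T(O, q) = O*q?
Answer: 210994384994/26198073 ≈ 8053.8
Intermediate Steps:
Z(I, o) = 14*I (Z(I, o) = I*14 = 14*I)
M(Y) = Y³
M(-464/(-297)) + Z(575, -417) = (-464/(-297))³ + 14*575 = (-464*(-1/297))³ + 8050 = (464/297)³ + 8050 = 99897344/26198073 + 8050 = 210994384994/26198073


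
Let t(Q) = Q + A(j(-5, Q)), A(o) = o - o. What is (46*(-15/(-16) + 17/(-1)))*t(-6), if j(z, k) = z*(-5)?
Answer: 17733/4 ≈ 4433.3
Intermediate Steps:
j(z, k) = -5*z
A(o) = 0
t(Q) = Q (t(Q) = Q + 0 = Q)
(46*(-15/(-16) + 17/(-1)))*t(-6) = (46*(-15/(-16) + 17/(-1)))*(-6) = (46*(-15*(-1/16) + 17*(-1)))*(-6) = (46*(15/16 - 17))*(-6) = (46*(-257/16))*(-6) = -5911/8*(-6) = 17733/4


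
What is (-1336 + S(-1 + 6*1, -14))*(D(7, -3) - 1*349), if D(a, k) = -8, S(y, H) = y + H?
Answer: 480165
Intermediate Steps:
S(y, H) = H + y
(-1336 + S(-1 + 6*1, -14))*(D(7, -3) - 1*349) = (-1336 + (-14 + (-1 + 6*1)))*(-8 - 1*349) = (-1336 + (-14 + (-1 + 6)))*(-8 - 349) = (-1336 + (-14 + 5))*(-357) = (-1336 - 9)*(-357) = -1345*(-357) = 480165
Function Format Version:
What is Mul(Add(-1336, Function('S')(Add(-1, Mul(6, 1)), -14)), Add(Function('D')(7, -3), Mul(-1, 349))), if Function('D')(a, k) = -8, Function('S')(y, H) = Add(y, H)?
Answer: 480165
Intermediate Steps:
Function('S')(y, H) = Add(H, y)
Mul(Add(-1336, Function('S')(Add(-1, Mul(6, 1)), -14)), Add(Function('D')(7, -3), Mul(-1, 349))) = Mul(Add(-1336, Add(-14, Add(-1, Mul(6, 1)))), Add(-8, Mul(-1, 349))) = Mul(Add(-1336, Add(-14, Add(-1, 6))), Add(-8, -349)) = Mul(Add(-1336, Add(-14, 5)), -357) = Mul(Add(-1336, -9), -357) = Mul(-1345, -357) = 480165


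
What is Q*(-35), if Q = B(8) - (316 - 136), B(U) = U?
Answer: 6020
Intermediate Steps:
Q = -172 (Q = 8 - (316 - 136) = 8 - 1*180 = 8 - 180 = -172)
Q*(-35) = -172*(-35) = 6020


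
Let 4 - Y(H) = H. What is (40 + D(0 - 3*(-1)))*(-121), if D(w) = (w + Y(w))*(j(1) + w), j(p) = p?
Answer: -6776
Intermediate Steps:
Y(H) = 4 - H
D(w) = 4 + 4*w (D(w) = (w + (4 - w))*(1 + w) = 4*(1 + w) = 4 + 4*w)
(40 + D(0 - 3*(-1)))*(-121) = (40 + (4 + 4*(0 - 3*(-1))))*(-121) = (40 + (4 + 4*(0 + 3)))*(-121) = (40 + (4 + 4*3))*(-121) = (40 + (4 + 12))*(-121) = (40 + 16)*(-121) = 56*(-121) = -6776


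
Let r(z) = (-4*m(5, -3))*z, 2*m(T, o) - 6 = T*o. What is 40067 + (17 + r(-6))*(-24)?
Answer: 42251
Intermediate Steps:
m(T, o) = 3 + T*o/2 (m(T, o) = 3 + (T*o)/2 = 3 + T*o/2)
r(z) = 18*z (r(z) = (-4*(3 + (½)*5*(-3)))*z = (-4*(3 - 15/2))*z = (-4*(-9/2))*z = 18*z)
40067 + (17 + r(-6))*(-24) = 40067 + (17 + 18*(-6))*(-24) = 40067 + (17 - 108)*(-24) = 40067 - 91*(-24) = 40067 + 2184 = 42251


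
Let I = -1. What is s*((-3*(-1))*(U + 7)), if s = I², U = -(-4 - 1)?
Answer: 36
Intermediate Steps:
U = 5 (U = -1*(-5) = 5)
s = 1 (s = (-1)² = 1)
s*((-3*(-1))*(U + 7)) = 1*((-3*(-1))*(5 + 7)) = 1*(3*12) = 1*36 = 36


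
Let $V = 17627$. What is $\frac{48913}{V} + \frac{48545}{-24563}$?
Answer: $\frac{49392472}{61853143} \approx 0.79854$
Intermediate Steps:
$\frac{48913}{V} + \frac{48545}{-24563} = \frac{48913}{17627} + \frac{48545}{-24563} = 48913 \cdot \frac{1}{17627} + 48545 \left(- \frac{1}{24563}\right) = \frac{48913}{17627} - \frac{6935}{3509} = \frac{49392472}{61853143}$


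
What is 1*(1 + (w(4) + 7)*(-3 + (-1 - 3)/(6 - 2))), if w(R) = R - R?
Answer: -27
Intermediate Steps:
w(R) = 0
1*(1 + (w(4) + 7)*(-3 + (-1 - 3)/(6 - 2))) = 1*(1 + (0 + 7)*(-3 + (-1 - 3)/(6 - 2))) = 1*(1 + 7*(-3 - 4/4)) = 1*(1 + 7*(-3 - 4*¼)) = 1*(1 + 7*(-3 - 1)) = 1*(1 + 7*(-4)) = 1*(1 - 28) = 1*(-27) = -27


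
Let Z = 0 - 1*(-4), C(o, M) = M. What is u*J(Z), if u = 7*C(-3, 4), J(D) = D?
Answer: 112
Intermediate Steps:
Z = 4 (Z = 0 + 4 = 4)
u = 28 (u = 7*4 = 28)
u*J(Z) = 28*4 = 112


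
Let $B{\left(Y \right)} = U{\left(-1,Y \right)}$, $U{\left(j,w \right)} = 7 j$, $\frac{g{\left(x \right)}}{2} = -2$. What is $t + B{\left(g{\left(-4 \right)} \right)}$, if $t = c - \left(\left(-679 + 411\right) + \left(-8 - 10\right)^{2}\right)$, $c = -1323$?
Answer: $-1386$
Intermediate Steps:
$g{\left(x \right)} = -4$ ($g{\left(x \right)} = 2 \left(-2\right) = -4$)
$B{\left(Y \right)} = -7$ ($B{\left(Y \right)} = 7 \left(-1\right) = -7$)
$t = -1379$ ($t = -1323 - \left(\left(-679 + 411\right) + \left(-8 - 10\right)^{2}\right) = -1323 - \left(-268 + \left(-18\right)^{2}\right) = -1323 - \left(-268 + 324\right) = -1323 - 56 = -1379$)
$t + B{\left(g{\left(-4 \right)} \right)} = -1379 - 7 = -1386$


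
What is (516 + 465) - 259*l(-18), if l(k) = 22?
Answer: -4717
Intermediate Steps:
(516 + 465) - 259*l(-18) = (516 + 465) - 259*22 = 981 - 5698 = -4717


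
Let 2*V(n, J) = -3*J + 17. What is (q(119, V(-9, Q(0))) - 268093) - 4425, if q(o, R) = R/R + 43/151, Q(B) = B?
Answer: -41150024/151 ≈ -2.7252e+5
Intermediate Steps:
V(n, J) = 17/2 - 3*J/2 (V(n, J) = (-3*J + 17)/2 = (17 - 3*J)/2 = 17/2 - 3*J/2)
q(o, R) = 194/151 (q(o, R) = 1 + 43*(1/151) = 1 + 43/151 = 194/151)
(q(119, V(-9, Q(0))) - 268093) - 4425 = (194/151 - 268093) - 4425 = -40481849/151 - 4425 = -41150024/151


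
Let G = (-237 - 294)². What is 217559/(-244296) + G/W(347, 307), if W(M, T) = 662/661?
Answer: 22765410630679/80861976 ≈ 2.8153e+5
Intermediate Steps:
W(M, T) = 662/661 (W(M, T) = 662*(1/661) = 662/661)
G = 281961 (G = (-531)² = 281961)
217559/(-244296) + G/W(347, 307) = 217559/(-244296) + 281961/(662/661) = 217559*(-1/244296) + 281961*(661/662) = -217559/244296 + 186376221/662 = 22765410630679/80861976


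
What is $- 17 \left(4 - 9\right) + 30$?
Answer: $115$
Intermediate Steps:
$- 17 \left(4 - 9\right) + 30 = \left(-17\right) \left(-5\right) + 30 = 85 + 30 = 115$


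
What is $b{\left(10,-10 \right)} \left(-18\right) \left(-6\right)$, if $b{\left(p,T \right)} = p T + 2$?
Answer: $-10584$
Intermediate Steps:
$b{\left(p,T \right)} = 2 + T p$ ($b{\left(p,T \right)} = T p + 2 = 2 + T p$)
$b{\left(10,-10 \right)} \left(-18\right) \left(-6\right) = \left(2 - 100\right) \left(-18\right) \left(-6\right) = \left(-98\right) \left(-18\right) \left(-6\right) = 1764 \left(-6\right) = -10584$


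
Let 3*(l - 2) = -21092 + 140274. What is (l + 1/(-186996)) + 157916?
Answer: 12319628917/62332 ≈ 1.9765e+5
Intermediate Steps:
l = 119188/3 (l = 2 + (-21092 + 140274)/3 = 2 + (⅓)*119182 = 2 + 119182/3 = 119188/3 ≈ 39729.)
(l + 1/(-186996)) + 157916 = (119188/3 + 1/(-186996)) + 157916 = (119188/3 - 1/186996) + 157916 = 2476408805/62332 + 157916 = 12319628917/62332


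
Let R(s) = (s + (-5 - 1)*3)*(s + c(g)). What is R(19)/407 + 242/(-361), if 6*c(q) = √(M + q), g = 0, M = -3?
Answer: -91635/146927 + I*√3/2442 ≈ -0.62368 + 0.00070928*I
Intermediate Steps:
c(q) = √(-3 + q)/6
R(s) = (-18 + s)*(s + I*√3/6) (R(s) = (s + (-5 - 1)*3)*(s + √(-3 + 0)/6) = (s - 6*3)*(s + √(-3)/6) = (s - 18)*(s + (I*√3)/6) = (-18 + s)*(s + I*√3/6))
R(19)/407 + 242/(-361) = (19² - 18*19 - 3*I*√3 + (⅙)*I*19*√3)/407 + 242/(-361) = (361 - 342 - 3*I*√3 + 19*I*√3/6)*(1/407) + 242*(-1/361) = (19 + I*√3/6)*(1/407) - 242/361 = (19/407 + I*√3/2442) - 242/361 = -91635/146927 + I*√3/2442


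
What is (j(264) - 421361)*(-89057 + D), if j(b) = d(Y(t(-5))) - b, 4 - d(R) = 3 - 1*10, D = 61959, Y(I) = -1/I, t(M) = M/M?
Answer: 11424896172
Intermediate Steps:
t(M) = 1
d(R) = 11 (d(R) = 4 - (3 - 1*10) = 4 - (3 - 10) = 4 - 1*(-7) = 4 + 7 = 11)
j(b) = 11 - b
(j(264) - 421361)*(-89057 + D) = ((11 - 1*264) - 421361)*(-89057 + 61959) = ((11 - 264) - 421361)*(-27098) = (-253 - 421361)*(-27098) = -421614*(-27098) = 11424896172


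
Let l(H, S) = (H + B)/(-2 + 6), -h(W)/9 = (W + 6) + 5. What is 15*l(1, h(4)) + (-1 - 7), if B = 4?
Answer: 43/4 ≈ 10.750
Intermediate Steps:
h(W) = -99 - 9*W (h(W) = -9*((W + 6) + 5) = -9*((6 + W) + 5) = -9*(11 + W) = -99 - 9*W)
l(H, S) = 1 + H/4 (l(H, S) = (H + 4)/(-2 + 6) = (4 + H)/4 = (4 + H)*(¼) = 1 + H/4)
15*l(1, h(4)) + (-1 - 7) = 15*(1 + (¼)*1) + (-1 - 7) = 15*(1 + ¼) - 8 = 15*(5/4) - 8 = 75/4 - 8 = 43/4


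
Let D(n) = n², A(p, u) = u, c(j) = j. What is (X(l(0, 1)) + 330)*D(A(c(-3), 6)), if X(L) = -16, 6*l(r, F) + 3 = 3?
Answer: 11304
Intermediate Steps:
l(r, F) = 0 (l(r, F) = -½ + (⅙)*3 = -½ + ½ = 0)
(X(l(0, 1)) + 330)*D(A(c(-3), 6)) = (-16 + 330)*6² = 314*36 = 11304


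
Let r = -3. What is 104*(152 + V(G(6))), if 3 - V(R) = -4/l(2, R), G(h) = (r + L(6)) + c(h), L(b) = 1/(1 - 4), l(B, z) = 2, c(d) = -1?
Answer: 16328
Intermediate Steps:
L(b) = -1/3 (L(b) = 1/(-3) = -1/3)
G(h) = -13/3 (G(h) = (-3 - 1/3) - 1 = -10/3 - 1 = -13/3)
V(R) = 5 (V(R) = 3 - (-4)/2 = 3 - 1*(-2) = 3 + 2 = 5)
104*(152 + V(G(6))) = 104*(152 + 5) = 104*157 = 16328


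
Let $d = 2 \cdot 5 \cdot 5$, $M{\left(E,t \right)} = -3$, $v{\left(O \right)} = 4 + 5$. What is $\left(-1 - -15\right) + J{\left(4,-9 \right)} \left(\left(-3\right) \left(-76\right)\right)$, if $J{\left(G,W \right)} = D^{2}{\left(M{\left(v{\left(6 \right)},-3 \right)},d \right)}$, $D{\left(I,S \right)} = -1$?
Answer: $242$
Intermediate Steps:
$v{\left(O \right)} = 9$
$d = 50$ ($d = 10 \cdot 5 = 50$)
$J{\left(G,W \right)} = 1$ ($J{\left(G,W \right)} = \left(-1\right)^{2} = 1$)
$\left(-1 - -15\right) + J{\left(4,-9 \right)} \left(\left(-3\right) \left(-76\right)\right) = \left(-1 - -15\right) + 1 \left(\left(-3\right) \left(-76\right)\right) = \left(-1 + 15\right) + 1 \cdot 228 = 14 + 228 = 242$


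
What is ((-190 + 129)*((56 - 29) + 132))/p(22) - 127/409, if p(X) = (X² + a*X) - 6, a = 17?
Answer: -1358365/116156 ≈ -11.694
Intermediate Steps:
p(X) = -6 + X² + 17*X (p(X) = (X² + 17*X) - 6 = -6 + X² + 17*X)
((-190 + 129)*((56 - 29) + 132))/p(22) - 127/409 = ((-190 + 129)*((56 - 29) + 132))/(-6 + 22² + 17*22) - 127/409 = (-61*(27 + 132))/(-6 + 484 + 374) - 127*1/409 = -61*159/852 - 127/409 = -9699*1/852 - 127/409 = -3233/284 - 127/409 = -1358365/116156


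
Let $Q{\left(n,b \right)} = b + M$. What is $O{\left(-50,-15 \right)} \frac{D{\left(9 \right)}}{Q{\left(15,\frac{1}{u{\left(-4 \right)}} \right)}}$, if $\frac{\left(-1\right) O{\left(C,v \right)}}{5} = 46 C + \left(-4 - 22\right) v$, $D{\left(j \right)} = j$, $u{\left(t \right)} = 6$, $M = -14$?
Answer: $- \frac{515700}{83} \approx -6213.3$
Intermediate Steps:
$Q{\left(n,b \right)} = -14 + b$ ($Q{\left(n,b \right)} = b - 14 = -14 + b$)
$O{\left(C,v \right)} = - 230 C + 130 v$ ($O{\left(C,v \right)} = - 5 \left(46 C + \left(-4 - 22\right) v\right) = - 5 \left(46 C - 26 v\right) = - 5 \left(- 26 v + 46 C\right) = - 230 C + 130 v$)
$O{\left(-50,-15 \right)} \frac{D{\left(9 \right)}}{Q{\left(15,\frac{1}{u{\left(-4 \right)}} \right)}} = \left(\left(-230\right) \left(-50\right) + 130 \left(-15\right)\right) \frac{9}{-14 + \frac{1}{6}} = \left(11500 - 1950\right) \frac{9}{-14 + \frac{1}{6}} = 9550 \frac{9}{- \frac{83}{6}} = 9550 \cdot 9 \left(- \frac{6}{83}\right) = 9550 \left(- \frac{54}{83}\right) = - \frac{515700}{83}$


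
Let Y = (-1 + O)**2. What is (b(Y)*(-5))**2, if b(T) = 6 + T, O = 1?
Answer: 900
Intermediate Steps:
Y = 0 (Y = (-1 + 1)**2 = 0**2 = 0)
(b(Y)*(-5))**2 = ((6 + 0)*(-5))**2 = (6*(-5))**2 = (-30)**2 = 900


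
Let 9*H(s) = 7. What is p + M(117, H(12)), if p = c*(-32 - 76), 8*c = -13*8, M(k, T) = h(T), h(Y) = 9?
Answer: 1413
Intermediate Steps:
H(s) = 7/9 (H(s) = (⅑)*7 = 7/9)
M(k, T) = 9
c = -13 (c = (-13*8)/8 = (⅛)*(-104) = -13)
p = 1404 (p = -13*(-32 - 76) = -13*(-108) = 1404)
p + M(117, H(12)) = 1404 + 9 = 1413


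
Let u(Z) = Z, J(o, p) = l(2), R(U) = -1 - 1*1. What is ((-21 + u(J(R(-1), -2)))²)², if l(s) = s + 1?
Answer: 104976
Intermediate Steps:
R(U) = -2 (R(U) = -1 - 1 = -2)
l(s) = 1 + s
J(o, p) = 3 (J(o, p) = 1 + 2 = 3)
((-21 + u(J(R(-1), -2)))²)² = ((-21 + 3)²)² = ((-18)²)² = 324² = 104976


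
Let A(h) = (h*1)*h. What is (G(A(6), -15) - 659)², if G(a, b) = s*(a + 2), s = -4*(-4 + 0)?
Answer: 2601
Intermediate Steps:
s = 16 (s = -4*(-4) = 16)
A(h) = h² (A(h) = h*h = h²)
G(a, b) = 32 + 16*a (G(a, b) = 16*(a + 2) = 16*(2 + a) = 32 + 16*a)
(G(A(6), -15) - 659)² = ((32 + 16*6²) - 659)² = ((32 + 16*36) - 659)² = ((32 + 576) - 659)² = (608 - 659)² = (-51)² = 2601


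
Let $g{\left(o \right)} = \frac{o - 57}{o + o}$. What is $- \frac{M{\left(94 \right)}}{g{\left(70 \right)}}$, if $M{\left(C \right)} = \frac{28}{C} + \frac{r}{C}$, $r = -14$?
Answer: $- \frac{980}{611} \approx -1.6039$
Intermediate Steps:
$M{\left(C \right)} = \frac{14}{C}$ ($M{\left(C \right)} = \frac{28}{C} - \frac{14}{C} = \frac{14}{C}$)
$g{\left(o \right)} = \frac{-57 + o}{2 o}$
$- \frac{M{\left(94 \right)}}{g{\left(70 \right)}} = - \frac{14 \cdot \frac{1}{94}}{\frac{1}{2} \cdot \frac{1}{70} \left(-57 + 70\right)} = - \frac{14 \cdot \frac{1}{94}}{\frac{1}{2} \cdot \frac{1}{70} \cdot 13} = - \frac{7}{47 \cdot \frac{13}{140}} = - \frac{7 \cdot 140}{47 \cdot 13} = \left(-1\right) \frac{980}{611} = - \frac{980}{611}$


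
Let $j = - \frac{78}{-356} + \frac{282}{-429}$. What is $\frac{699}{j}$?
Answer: $- \frac{17792346}{11155} \approx -1595.0$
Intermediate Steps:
$j = - \frac{11155}{25454}$ ($j = \left(-78\right) \left(- \frac{1}{356}\right) + 282 \left(- \frac{1}{429}\right) = \frac{39}{178} - \frac{94}{143} = - \frac{11155}{25454} \approx -0.43824$)
$\frac{699}{j} = \frac{699}{- \frac{11155}{25454}} = 699 \left(- \frac{25454}{11155}\right) = - \frac{17792346}{11155}$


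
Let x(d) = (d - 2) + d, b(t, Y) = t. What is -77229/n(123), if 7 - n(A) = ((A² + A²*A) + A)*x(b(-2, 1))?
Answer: -77229/11256721 ≈ -0.0068607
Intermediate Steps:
x(d) = -2 + 2*d (x(d) = (-2 + d) + d = -2 + 2*d)
n(A) = 7 + 6*A + 6*A² + 6*A³ (n(A) = 7 - ((A² + A²*A) + A)*(-2 + 2*(-2)) = 7 - ((A² + A³) + A)*(-2 - 4) = 7 - (A + A² + A³)*(-6) = 7 - (-6*A - 6*A² - 6*A³) = 7 + (6*A + 6*A² + 6*A³) = 7 + 6*A + 6*A² + 6*A³)
-77229/n(123) = -77229/(7 + 6*123 + 6*123² + 6*123³) = -77229/(7 + 738 + 6*15129 + 6*1860867) = -77229/(7 + 738 + 90774 + 11165202) = -77229/11256721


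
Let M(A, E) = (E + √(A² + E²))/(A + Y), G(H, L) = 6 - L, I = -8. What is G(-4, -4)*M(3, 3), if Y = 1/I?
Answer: 240/23 + 240*√2/23 ≈ 25.192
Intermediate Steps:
Y = -⅛ (Y = 1/(-8) = -⅛ ≈ -0.12500)
M(A, E) = (E + √(A² + E²))/(-⅛ + A) (M(A, E) = (E + √(A² + E²))/(A - ⅛) = (E + √(A² + E²))/(-⅛ + A))
G(-4, -4)*M(3, 3) = (6 - 1*(-4))*(8*(3 + √(3² + 3²))/(-1 + 8*3)) = (6 + 4)*(8*(3 + √(9 + 9))/(-1 + 24)) = 10*(8*(3 + √18)/23) = 10*(8*(1/23)*(3 + 3*√2)) = 10*(24/23 + 24*√2/23) = 240/23 + 240*√2/23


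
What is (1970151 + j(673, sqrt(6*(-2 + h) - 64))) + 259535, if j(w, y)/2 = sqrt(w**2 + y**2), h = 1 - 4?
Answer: 2229686 + 6*sqrt(50315) ≈ 2.2310e+6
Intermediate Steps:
h = -3
j(w, y) = 2*sqrt(w**2 + y**2)
(1970151 + j(673, sqrt(6*(-2 + h) - 64))) + 259535 = (1970151 + 2*sqrt(673**2 + (sqrt(6*(-2 - 3) - 64))**2)) + 259535 = (1970151 + 2*sqrt(452929 + (sqrt(6*(-5) - 64))**2)) + 259535 = (1970151 + 2*sqrt(452929 + (sqrt(-30 - 64))**2)) + 259535 = (1970151 + 2*sqrt(452929 + (sqrt(-94))**2)) + 259535 = (1970151 + 2*sqrt(452929 + (I*sqrt(94))**2)) + 259535 = (1970151 + 2*sqrt(452929 - 94)) + 259535 = (1970151 + 2*sqrt(452835)) + 259535 = (1970151 + 2*(3*sqrt(50315))) + 259535 = (1970151 + 6*sqrt(50315)) + 259535 = 2229686 + 6*sqrt(50315)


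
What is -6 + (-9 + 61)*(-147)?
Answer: -7650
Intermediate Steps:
-6 + (-9 + 61)*(-147) = -6 + 52*(-147) = -6 - 7644 = -7650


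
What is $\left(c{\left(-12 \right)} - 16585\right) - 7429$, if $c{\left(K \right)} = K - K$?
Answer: $-24014$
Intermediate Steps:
$c{\left(K \right)} = 0$
$\left(c{\left(-12 \right)} - 16585\right) - 7429 = \left(0 - 16585\right) - 7429 = -16585 - 7429 = -24014$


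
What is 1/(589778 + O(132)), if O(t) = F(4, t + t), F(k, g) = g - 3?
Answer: 1/590039 ≈ 1.6948e-6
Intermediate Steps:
F(k, g) = -3 + g
O(t) = -3 + 2*t (O(t) = -3 + (t + t) = -3 + 2*t)
1/(589778 + O(132)) = 1/(589778 + (-3 + 2*132)) = 1/(589778 + (-3 + 264)) = 1/(589778 + 261) = 1/590039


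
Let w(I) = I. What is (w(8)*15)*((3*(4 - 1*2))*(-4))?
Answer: -2880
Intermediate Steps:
(w(8)*15)*((3*(4 - 1*2))*(-4)) = (8*15)*((3*(4 - 1*2))*(-4)) = 120*((3*(4 - 2))*(-4)) = 120*((3*2)*(-4)) = 120*(6*(-4)) = 120*(-24) = -2880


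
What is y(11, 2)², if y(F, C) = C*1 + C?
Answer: 16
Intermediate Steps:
y(F, C) = 2*C (y(F, C) = C + C = 2*C)
y(11, 2)² = (2*2)² = 4² = 16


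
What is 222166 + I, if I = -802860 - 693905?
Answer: -1274599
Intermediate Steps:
I = -1496765
222166 + I = 222166 - 1496765 = -1274599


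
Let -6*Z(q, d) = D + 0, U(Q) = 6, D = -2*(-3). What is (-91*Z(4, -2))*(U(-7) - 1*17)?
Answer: -1001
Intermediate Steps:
D = 6
Z(q, d) = -1 (Z(q, d) = -(6 + 0)/6 = -⅙*6 = -1)
(-91*Z(4, -2))*(U(-7) - 1*17) = (-91*(-1))*(6 - 1*17) = 91*(6 - 17) = 91*(-11) = -1001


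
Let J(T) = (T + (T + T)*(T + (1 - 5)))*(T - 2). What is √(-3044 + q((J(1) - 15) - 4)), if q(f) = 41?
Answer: I*√3003 ≈ 54.8*I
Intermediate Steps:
J(T) = (-2 + T)*(T + 2*T*(-4 + T)) (J(T) = (T + (2*T)*(T - 4))*(-2 + T) = (T + (2*T)*(-4 + T))*(-2 + T) = (T + 2*T*(-4 + T))*(-2 + T) = (-2 + T)*(T + 2*T*(-4 + T)))
√(-3044 + q((J(1) - 15) - 4)) = √(-3044 + 41) = √(-3003) = I*√3003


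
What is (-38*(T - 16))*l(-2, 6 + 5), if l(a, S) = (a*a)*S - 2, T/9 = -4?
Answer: 82992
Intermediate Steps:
T = -36 (T = 9*(-4) = -36)
l(a, S) = -2 + S*a² (l(a, S) = a²*S - 2 = S*a² - 2 = -2 + S*a²)
(-38*(T - 16))*l(-2, 6 + 5) = (-38*(-36 - 16))*(-2 + (6 + 5)*(-2)²) = (-38*(-52))*(-2 + 11*4) = 1976*(-2 + 44) = 1976*42 = 82992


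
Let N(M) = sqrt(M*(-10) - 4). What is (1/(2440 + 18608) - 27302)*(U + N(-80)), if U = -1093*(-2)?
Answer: -628095177035/10524 - 574652495*sqrt(199)/10524 ≈ -6.0452e+7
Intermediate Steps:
N(M) = sqrt(-4 - 10*M) (N(M) = sqrt(-10*M - 4) = sqrt(-4 - 10*M))
U = 2186
(1/(2440 + 18608) - 27302)*(U + N(-80)) = (1/(2440 + 18608) - 27302)*(2186 + sqrt(-4 - 10*(-80))) = (1/21048 - 27302)*(2186 + sqrt(-4 + 800)) = (1/21048 - 27302)*(2186 + sqrt(796)) = -574652495*(2186 + 2*sqrt(199))/21048 = -628095177035/10524 - 574652495*sqrt(199)/10524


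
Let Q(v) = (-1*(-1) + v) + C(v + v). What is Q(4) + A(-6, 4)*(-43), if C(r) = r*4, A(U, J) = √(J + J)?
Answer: 37 - 86*√2 ≈ -84.622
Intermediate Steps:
A(U, J) = √2*√J (A(U, J) = √(2*J) = √2*√J)
C(r) = 4*r
Q(v) = 1 + 9*v (Q(v) = (-1*(-1) + v) + 4*(v + v) = (1 + v) + 4*(2*v) = (1 + v) + 8*v = 1 + 9*v)
Q(4) + A(-6, 4)*(-43) = (1 + 9*4) + (√2*√4)*(-43) = (1 + 36) + (√2*2)*(-43) = 37 + (2*√2)*(-43) = 37 - 86*√2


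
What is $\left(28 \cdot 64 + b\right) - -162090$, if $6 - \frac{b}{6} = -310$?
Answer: $165778$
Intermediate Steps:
$b = 1896$ ($b = 36 - -1860 = 36 + 1860 = 1896$)
$\left(28 \cdot 64 + b\right) - -162090 = \left(28 \cdot 64 + 1896\right) - -162090 = \left(1792 + 1896\right) + 162090 = 3688 + 162090 = 165778$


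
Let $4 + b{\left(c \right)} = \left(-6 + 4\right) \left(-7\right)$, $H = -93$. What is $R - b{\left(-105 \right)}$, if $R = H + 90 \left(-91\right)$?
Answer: $-8293$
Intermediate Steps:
$b{\left(c \right)} = 10$ ($b{\left(c \right)} = -4 + \left(-6 + 4\right) \left(-7\right) = -4 - -14 = -4 + 14 = 10$)
$R = -8283$ ($R = -93 + 90 \left(-91\right) = -93 - 8190 = -8283$)
$R - b{\left(-105 \right)} = -8283 - 10 = -8293$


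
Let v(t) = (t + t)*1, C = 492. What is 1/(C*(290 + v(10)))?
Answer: 1/152520 ≈ 6.5565e-6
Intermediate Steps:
v(t) = 2*t (v(t) = (2*t)*1 = 2*t)
1/(C*(290 + v(10))) = 1/(492*(290 + 2*10)) = 1/(492*(290 + 20)) = 1/(492*310) = 1/152520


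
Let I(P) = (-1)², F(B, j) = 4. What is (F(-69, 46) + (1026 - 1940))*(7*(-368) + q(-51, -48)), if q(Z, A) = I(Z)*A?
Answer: 2387840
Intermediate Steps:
I(P) = 1
q(Z, A) = A (q(Z, A) = 1*A = A)
(F(-69, 46) + (1026 - 1940))*(7*(-368) + q(-51, -48)) = (4 + (1026 - 1940))*(7*(-368) - 48) = (4 - 914)*(-2576 - 48) = -910*(-2624) = 2387840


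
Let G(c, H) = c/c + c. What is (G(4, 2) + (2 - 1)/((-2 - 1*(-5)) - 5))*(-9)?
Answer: -81/2 ≈ -40.500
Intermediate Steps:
G(c, H) = 1 + c
(G(4, 2) + (2 - 1)/((-2 - 1*(-5)) - 5))*(-9) = ((1 + 4) + (2 - 1)/((-2 - 1*(-5)) - 5))*(-9) = (5 + 1/((-2 + 5) - 5))*(-9) = (5 + 1/(3 - 5))*(-9) = (5 + 1/(-2))*(-9) = (5 + 1*(-½))*(-9) = (5 - ½)*(-9) = (9/2)*(-9) = -81/2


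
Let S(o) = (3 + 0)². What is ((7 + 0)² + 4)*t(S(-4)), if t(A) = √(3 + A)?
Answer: 106*√3 ≈ 183.60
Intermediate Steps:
S(o) = 9 (S(o) = 3² = 9)
((7 + 0)² + 4)*t(S(-4)) = ((7 + 0)² + 4)*√(3 + 9) = (7² + 4)*√12 = (49 + 4)*(2*√3) = 53*(2*√3) = 106*√3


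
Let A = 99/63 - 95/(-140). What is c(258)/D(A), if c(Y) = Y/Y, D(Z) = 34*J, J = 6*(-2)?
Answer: -1/408 ≈ -0.0024510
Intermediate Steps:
J = -12
A = 9/4 (A = 99*(1/63) - 95*(-1/140) = 11/7 + 19/28 = 9/4 ≈ 2.2500)
D(Z) = -408 (D(Z) = 34*(-12) = -408)
c(Y) = 1
c(258)/D(A) = 1/(-408) = 1*(-1/408) = -1/408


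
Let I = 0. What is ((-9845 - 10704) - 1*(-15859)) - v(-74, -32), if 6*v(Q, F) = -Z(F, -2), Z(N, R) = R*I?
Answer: -4690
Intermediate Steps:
Z(N, R) = 0 (Z(N, R) = R*0 = 0)
v(Q, F) = 0 (v(Q, F) = (-1*0)/6 = (⅙)*0 = 0)
((-9845 - 10704) - 1*(-15859)) - v(-74, -32) = ((-9845 - 10704) - 1*(-15859)) - 1*0 = (-20549 + 15859) + 0 = -4690 + 0 = -4690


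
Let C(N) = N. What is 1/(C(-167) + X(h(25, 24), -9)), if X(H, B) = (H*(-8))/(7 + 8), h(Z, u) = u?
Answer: -5/899 ≈ -0.0055617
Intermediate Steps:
X(H, B) = -8*H/15
1/(C(-167) + X(h(25, 24), -9)) = 1/(-167 - 8/15*24) = 1/(-167 - 64/5) = 1/(-899/5) = -5/899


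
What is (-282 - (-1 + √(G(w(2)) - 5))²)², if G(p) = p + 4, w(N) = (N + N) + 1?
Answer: 80089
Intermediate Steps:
w(N) = 1 + 2*N (w(N) = 2*N + 1 = 1 + 2*N)
G(p) = 4 + p
(-282 - (-1 + √(G(w(2)) - 5))²)² = (-282 - (-1 + √((4 + (1 + 2*2)) - 5))²)² = (-282 - (-1 + √((4 + (1 + 4)) - 5))²)² = (-282 - (-1 + √((4 + 5) - 5))²)² = (-282 - (-1 + √(9 - 5))²)² = (-282 - (-1 + √4)²)² = (-282 - (-1 + 2)²)² = (-282 - 1*1²)² = (-282 - 1*1)² = (-282 - 1)² = (-283)² = 80089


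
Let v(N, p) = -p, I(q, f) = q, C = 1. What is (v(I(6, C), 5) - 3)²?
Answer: 64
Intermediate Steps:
(v(I(6, C), 5) - 3)² = (-1*5 - 3)² = (-5 - 3)² = (-8)² = 64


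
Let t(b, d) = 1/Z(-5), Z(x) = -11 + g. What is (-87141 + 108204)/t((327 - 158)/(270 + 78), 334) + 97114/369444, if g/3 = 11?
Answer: 85597637249/184722 ≈ 4.6339e+5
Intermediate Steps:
g = 33 (g = 3*11 = 33)
Z(x) = 22 (Z(x) = -11 + 33 = 22)
t(b, d) = 1/22
(-87141 + 108204)/t((327 - 158)/(270 + 78), 334) + 97114/369444 = (-87141 + 108204)/(1/22) + 97114/369444 = 21063*22 + 97114*(1/369444) = 463386 + 48557/184722 = 85597637249/184722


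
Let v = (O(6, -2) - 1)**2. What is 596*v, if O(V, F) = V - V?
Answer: 596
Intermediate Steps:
O(V, F) = 0
v = 1 (v = (0 - 1)**2 = (-1)**2 = 1)
596*v = 596*1 = 596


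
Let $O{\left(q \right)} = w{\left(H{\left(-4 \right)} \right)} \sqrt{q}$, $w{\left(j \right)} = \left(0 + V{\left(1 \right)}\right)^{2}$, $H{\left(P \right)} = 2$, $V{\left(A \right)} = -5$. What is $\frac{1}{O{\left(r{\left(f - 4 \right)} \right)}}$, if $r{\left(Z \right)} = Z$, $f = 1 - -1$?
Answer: $- \frac{i \sqrt{2}}{50} \approx - 0.028284 i$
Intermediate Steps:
$f = 2$ ($f = 1 + 1 = 2$)
$w{\left(j \right)} = 25$ ($w{\left(j \right)} = \left(0 - 5\right)^{2} = \left(-5\right)^{2} = 25$)
$O{\left(q \right)} = 25 \sqrt{q}$
$\frac{1}{O{\left(r{\left(f - 4 \right)} \right)}} = \frac{1}{25 \sqrt{2 - 4}} = \frac{1}{25 \sqrt{-2}} = \frac{1}{25 i \sqrt{2}} = - \frac{i \sqrt{2}}{50}$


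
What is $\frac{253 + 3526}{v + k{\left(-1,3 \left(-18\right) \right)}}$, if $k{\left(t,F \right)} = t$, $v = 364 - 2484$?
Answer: $- \frac{3779}{2121} \approx -1.7817$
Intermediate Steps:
$v = -2120$ ($v = 364 - 2484 = -2120$)
$\frac{253 + 3526}{v + k{\left(-1,3 \left(-18\right) \right)}} = \frac{253 + 3526}{-2120 - 1} = \frac{3779}{-2121} = 3779 \left(- \frac{1}{2121}\right) = - \frac{3779}{2121}$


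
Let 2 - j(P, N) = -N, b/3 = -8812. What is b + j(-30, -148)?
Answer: -26582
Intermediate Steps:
b = -26436 (b = 3*(-8812) = -26436)
j(P, N) = 2 + N (j(P, N) = 2 - (-1)*N = 2 + N)
b + j(-30, -148) = -26436 + (2 - 148) = -26436 - 146 = -26582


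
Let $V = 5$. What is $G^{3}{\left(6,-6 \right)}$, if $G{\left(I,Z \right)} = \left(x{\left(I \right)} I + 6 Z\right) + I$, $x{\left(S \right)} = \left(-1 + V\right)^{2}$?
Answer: $287496$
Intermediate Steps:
$x{\left(S \right)} = 16$ ($x{\left(S \right)} = \left(-1 + 5\right)^{2} = 4^{2} = 16$)
$G{\left(I,Z \right)} = 6 Z + 17 I$ ($G{\left(I,Z \right)} = \left(16 I + 6 Z\right) + I = \left(6 Z + 16 I\right) + I = 6 Z + 17 I$)
$G^{3}{\left(6,-6 \right)} = \left(6 \left(-6\right) + 17 \cdot 6\right)^{3} = \left(-36 + 102\right)^{3} = 66^{3} = 287496$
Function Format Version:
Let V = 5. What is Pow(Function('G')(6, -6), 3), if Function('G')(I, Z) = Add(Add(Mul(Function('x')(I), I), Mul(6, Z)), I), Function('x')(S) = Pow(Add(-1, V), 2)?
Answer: 287496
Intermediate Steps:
Function('x')(S) = 16 (Function('x')(S) = Pow(Add(-1, 5), 2) = Pow(4, 2) = 16)
Function('G')(I, Z) = Add(Mul(6, Z), Mul(17, I)) (Function('G')(I, Z) = Add(Add(Mul(16, I), Mul(6, Z)), I) = Add(Add(Mul(6, Z), Mul(16, I)), I) = Add(Mul(6, Z), Mul(17, I)))
Pow(Function('G')(6, -6), 3) = Pow(Add(Mul(6, -6), Mul(17, 6)), 3) = Pow(Add(-36, 102), 3) = Pow(66, 3) = 287496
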